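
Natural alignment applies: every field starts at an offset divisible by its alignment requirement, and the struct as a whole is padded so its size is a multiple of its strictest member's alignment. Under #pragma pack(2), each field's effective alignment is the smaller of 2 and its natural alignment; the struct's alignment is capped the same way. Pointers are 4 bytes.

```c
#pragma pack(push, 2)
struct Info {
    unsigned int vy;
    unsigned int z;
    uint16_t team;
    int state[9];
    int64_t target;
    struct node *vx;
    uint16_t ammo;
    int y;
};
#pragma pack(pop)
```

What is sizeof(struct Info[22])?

1408

@0: vy [4B, align 2] → 4
@4: z [4B, align 2] → 8
@8: team [2B, align 2] → 10
@10: state [36B, align 2] → 46
@46: target [8B, align 2] → 54
@54: vx [4B, align 2] → 58
@58: ammo [2B, align 2] → 60
@60: y [4B, align 2] → 64
size 64, align 2
array of 22: 22 × 64 = 1408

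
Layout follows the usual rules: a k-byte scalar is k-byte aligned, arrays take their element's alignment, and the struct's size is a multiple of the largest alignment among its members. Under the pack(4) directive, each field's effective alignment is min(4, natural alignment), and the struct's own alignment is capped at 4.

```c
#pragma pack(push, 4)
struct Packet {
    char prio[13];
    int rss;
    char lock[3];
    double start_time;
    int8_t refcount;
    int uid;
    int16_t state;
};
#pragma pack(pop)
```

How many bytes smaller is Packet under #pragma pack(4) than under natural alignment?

natural layout:
  prio at 0 (size 13, align 1) → ends 13
  pad 3 to align 4 for rss
  rss at 16 (size 4, align 4) → ends 20
  lock at 20 (size 3, align 1) → ends 23
  pad 1 to align 8 for start_time
  start_time at 24 (size 8, align 8) → ends 32
  refcount at 32 (size 1, align 1) → ends 33
  pad 3 to align 4 for uid
  uid at 36 (size 4, align 4) → ends 40
  state at 40 (size 2, align 2) → ends 42
  tail pad 6 to reach multiple of 8
  total 48 bytes, alignment 8
packed(4) layout:
  prio at 0 (size 13, align 1) → ends 13
  pad 3 to align 4 for rss
  rss at 16 (size 4, align 4) → ends 20
  lock at 20 (size 3, align 1) → ends 23
  pad 1 to align 4 for start_time
  start_time at 24 (size 8, align 4) → ends 32
  refcount at 32 (size 1, align 1) → ends 33
  pad 3 to align 4 for uid
  uid at 36 (size 4, align 4) → ends 40
  state at 40 (size 2, align 2) → ends 42
  tail pad 2 to reach multiple of 4
  total 44 bytes, alignment 4
48 − 44 = 4

4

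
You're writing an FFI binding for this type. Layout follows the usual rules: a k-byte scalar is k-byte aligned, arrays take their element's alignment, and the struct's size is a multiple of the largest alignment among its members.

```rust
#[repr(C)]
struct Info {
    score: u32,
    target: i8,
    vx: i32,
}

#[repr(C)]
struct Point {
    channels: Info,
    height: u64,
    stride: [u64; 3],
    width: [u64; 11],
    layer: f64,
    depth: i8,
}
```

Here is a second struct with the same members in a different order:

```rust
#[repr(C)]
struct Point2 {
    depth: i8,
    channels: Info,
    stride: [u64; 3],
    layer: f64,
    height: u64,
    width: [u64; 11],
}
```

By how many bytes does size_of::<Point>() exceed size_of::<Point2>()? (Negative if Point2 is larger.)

Info: 0..4  score  (4B, 4-aligned); 4..5  target  (1B, 1-aligned); 5..8  -- padding (3B); 8..12  vx  (4B, 4-aligned); sizeof = 12, alignof = 4
0..12  channels  (12B, 4-aligned)
12..16  -- padding (4B)
16..24  height  (8B, 8-aligned)
24..48  stride  (24B, 8-aligned)
48..136  width  (88B, 8-aligned)
136..144  layer  (8B, 8-aligned)
144..145  depth  (1B, 1-aligned)
145..152  -- tail padding (7B)
sizeof = 152, alignof = 8
— Point2 —
0..1  depth  (1B, 1-aligned)
1..4  -- padding (3B)
4..16  channels  (12B, 4-aligned)
16..40  stride  (24B, 8-aligned)
40..48  layer  (8B, 8-aligned)
48..56  height  (8B, 8-aligned)
56..144  width  (88B, 8-aligned)
sizeof = 144, alignof = 8
152 − 144 = 8

8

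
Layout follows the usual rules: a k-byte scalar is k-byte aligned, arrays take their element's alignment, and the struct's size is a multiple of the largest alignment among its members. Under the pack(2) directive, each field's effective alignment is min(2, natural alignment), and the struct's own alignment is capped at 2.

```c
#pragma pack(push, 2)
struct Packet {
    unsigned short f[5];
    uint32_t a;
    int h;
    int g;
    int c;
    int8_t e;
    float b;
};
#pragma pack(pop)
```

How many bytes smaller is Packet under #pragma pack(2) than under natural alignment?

4

natural layout:
  0..10  f  (10B, 2-aligned)
  10..12  -- padding (2B)
  12..16  a  (4B, 4-aligned)
  16..20  h  (4B, 4-aligned)
  20..24  g  (4B, 4-aligned)
  24..28  c  (4B, 4-aligned)
  28..29  e  (1B, 1-aligned)
  29..32  -- padding (3B)
  32..36  b  (4B, 4-aligned)
  sizeof = 36, alignof = 4
packed(2) layout:
  0..10  f  (10B, 2-aligned)
  10..14  a  (4B, 2-aligned)
  14..18  h  (4B, 2-aligned)
  18..22  g  (4B, 2-aligned)
  22..26  c  (4B, 2-aligned)
  26..27  e  (1B, 1-aligned)
  27..28  -- padding (1B)
  28..32  b  (4B, 2-aligned)
  sizeof = 32, alignof = 2
36 − 32 = 4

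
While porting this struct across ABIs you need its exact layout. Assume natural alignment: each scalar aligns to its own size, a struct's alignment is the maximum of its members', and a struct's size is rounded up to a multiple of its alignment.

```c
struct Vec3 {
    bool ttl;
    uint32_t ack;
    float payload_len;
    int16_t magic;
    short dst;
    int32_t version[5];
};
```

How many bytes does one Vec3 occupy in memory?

ttl at 0 (size 1, align 1) → ends 1
pad 3 to align 4 for ack
ack at 4 (size 4, align 4) → ends 8
payload_len at 8 (size 4, align 4) → ends 12
magic at 12 (size 2, align 2) → ends 14
dst at 14 (size 2, align 2) → ends 16
version at 16 (size 20, align 4) → ends 36
total 36 bytes, alignment 4

36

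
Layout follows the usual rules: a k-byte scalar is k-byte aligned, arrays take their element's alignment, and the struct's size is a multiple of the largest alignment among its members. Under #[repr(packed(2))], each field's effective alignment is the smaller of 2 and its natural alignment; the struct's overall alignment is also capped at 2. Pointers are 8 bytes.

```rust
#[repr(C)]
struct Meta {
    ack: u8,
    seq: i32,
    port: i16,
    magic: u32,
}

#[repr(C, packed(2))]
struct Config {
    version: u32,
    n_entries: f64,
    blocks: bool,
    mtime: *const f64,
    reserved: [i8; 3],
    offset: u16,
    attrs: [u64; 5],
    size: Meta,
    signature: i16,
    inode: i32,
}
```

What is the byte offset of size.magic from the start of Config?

Meta: ack at 0 (size 1, align 1) → ends 1; pad 3 to align 4 for seq; seq at 4 (size 4, align 4) → ends 8; port at 8 (size 2, align 2) → ends 10; pad 2 to align 4 for magic; magic at 12 (size 4, align 4) → ends 16; total 16 bytes, alignment 4
version at 0 (size 4, align 2) → ends 4
n_entries at 4 (size 8, align 2) → ends 12
blocks at 12 (size 1, align 1) → ends 13
pad 1 to align 2 for mtime
mtime at 14 (size 8, align 2) → ends 22
reserved at 22 (size 3, align 1) → ends 25
pad 1 to align 2 for offset
offset at 26 (size 2, align 2) → ends 28
attrs at 28 (size 40, align 2) → ends 68
size at 68 (size 16, align 2) → ends 84
within Meta: magic at 12
68 + 12 = 80

80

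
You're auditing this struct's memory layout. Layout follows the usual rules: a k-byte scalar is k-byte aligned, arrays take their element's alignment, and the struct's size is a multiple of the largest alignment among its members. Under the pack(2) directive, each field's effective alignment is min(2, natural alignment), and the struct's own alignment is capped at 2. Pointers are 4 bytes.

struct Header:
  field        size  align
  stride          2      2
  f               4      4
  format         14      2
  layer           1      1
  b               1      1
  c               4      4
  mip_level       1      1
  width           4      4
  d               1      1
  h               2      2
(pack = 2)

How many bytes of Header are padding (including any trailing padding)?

2

0..2  stride  (2B, 2-aligned)
2..6  f  (4B, 2-aligned)
6..20  format  (14B, 2-aligned)
20..21  layer  (1B, 1-aligned)
21..22  b  (1B, 1-aligned)
22..26  c  (4B, 2-aligned)
26..27  mip_level  (1B, 1-aligned)
27..28  -- padding (1B)
28..32  width  (4B, 2-aligned)
32..33  d  (1B, 1-aligned)
33..34  -- padding (1B)
34..36  h  (2B, 2-aligned)
sizeof = 36, alignof = 2
data bytes 34, size 36 → padding 2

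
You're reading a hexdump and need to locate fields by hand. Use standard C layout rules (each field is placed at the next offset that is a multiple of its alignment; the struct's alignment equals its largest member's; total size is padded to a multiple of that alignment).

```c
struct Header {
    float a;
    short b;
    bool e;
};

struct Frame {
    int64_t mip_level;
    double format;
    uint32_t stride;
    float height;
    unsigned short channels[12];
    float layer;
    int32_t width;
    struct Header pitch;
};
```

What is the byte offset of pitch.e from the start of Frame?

62

Header: 0..4  a  (4B, 4-aligned); 4..6  b  (2B, 2-aligned); 6..7  e  (1B, 1-aligned); 7..8  -- tail padding (1B); sizeof = 8, alignof = 4
0..8  mip_level  (8B, 8-aligned)
8..16  format  (8B, 8-aligned)
16..20  stride  (4B, 4-aligned)
20..24  height  (4B, 4-aligned)
24..48  channels  (24B, 2-aligned)
48..52  layer  (4B, 4-aligned)
52..56  width  (4B, 4-aligned)
56..64  pitch  (8B, 4-aligned)
within Header: e at 6
56 + 6 = 62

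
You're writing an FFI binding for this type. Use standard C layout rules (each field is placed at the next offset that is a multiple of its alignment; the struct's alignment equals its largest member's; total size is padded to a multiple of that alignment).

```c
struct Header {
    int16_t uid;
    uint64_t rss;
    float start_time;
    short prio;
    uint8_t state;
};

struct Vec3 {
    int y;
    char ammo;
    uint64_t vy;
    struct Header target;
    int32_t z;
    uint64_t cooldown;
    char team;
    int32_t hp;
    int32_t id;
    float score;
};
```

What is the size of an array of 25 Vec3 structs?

1800

Header: @0: uid [2B, align 2] → 2; +6 pad (align 8); @8: rss [8B, align 8] → 16; @16: start_time [4B, align 4] → 20; @20: prio [2B, align 2] → 22; @22: state [1B, align 1] → 23; +1 tail pad (align 8); size 24, align 8
@0: y [4B, align 4] → 4
@4: ammo [1B, align 1] → 5
+3 pad (align 8)
@8: vy [8B, align 8] → 16
@16: target [24B, align 8] → 40
@40: z [4B, align 4] → 44
+4 pad (align 8)
@48: cooldown [8B, align 8] → 56
@56: team [1B, align 1] → 57
+3 pad (align 4)
@60: hp [4B, align 4] → 64
@64: id [4B, align 4] → 68
@68: score [4B, align 4] → 72
size 72, align 8
array of 25: 25 × 72 = 1800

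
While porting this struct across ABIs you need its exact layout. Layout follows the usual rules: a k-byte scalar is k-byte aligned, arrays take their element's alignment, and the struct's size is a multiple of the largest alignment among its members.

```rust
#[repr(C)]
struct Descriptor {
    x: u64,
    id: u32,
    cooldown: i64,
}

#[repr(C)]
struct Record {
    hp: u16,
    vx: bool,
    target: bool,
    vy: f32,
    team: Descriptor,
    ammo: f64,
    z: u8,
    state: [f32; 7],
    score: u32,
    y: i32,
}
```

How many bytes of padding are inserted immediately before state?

Descriptor: x at 0 (size 8, align 8) → ends 8; id at 8 (size 4, align 4) → ends 12; pad 4 to align 8 for cooldown; cooldown at 16 (size 8, align 8) → ends 24; total 24 bytes, alignment 8
hp at 0 (size 2, align 2) → ends 2
vx at 2 (size 1, align 1) → ends 3
target at 3 (size 1, align 1) → ends 4
vy at 4 (size 4, align 4) → ends 8
team at 8 (size 24, align 8) → ends 32
ammo at 32 (size 8, align 8) → ends 40
z at 40 (size 1, align 1) → ends 41
pad 3 to align 4 for state
state at 44 (size 28, align 4) → ends 72

3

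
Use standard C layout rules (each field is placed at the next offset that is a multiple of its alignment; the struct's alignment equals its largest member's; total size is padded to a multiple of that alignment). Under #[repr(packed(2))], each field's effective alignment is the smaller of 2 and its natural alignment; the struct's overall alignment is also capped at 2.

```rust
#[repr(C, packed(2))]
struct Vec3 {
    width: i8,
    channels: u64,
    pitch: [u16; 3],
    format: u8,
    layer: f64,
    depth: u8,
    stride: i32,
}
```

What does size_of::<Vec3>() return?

32 bytes

@0: width [1B, align 1] → 1
+1 pad (align 2)
@2: channels [8B, align 2] → 10
@10: pitch [6B, align 2] → 16
@16: format [1B, align 1] → 17
+1 pad (align 2)
@18: layer [8B, align 2] → 26
@26: depth [1B, align 1] → 27
+1 pad (align 2)
@28: stride [4B, align 2] → 32
size 32, align 2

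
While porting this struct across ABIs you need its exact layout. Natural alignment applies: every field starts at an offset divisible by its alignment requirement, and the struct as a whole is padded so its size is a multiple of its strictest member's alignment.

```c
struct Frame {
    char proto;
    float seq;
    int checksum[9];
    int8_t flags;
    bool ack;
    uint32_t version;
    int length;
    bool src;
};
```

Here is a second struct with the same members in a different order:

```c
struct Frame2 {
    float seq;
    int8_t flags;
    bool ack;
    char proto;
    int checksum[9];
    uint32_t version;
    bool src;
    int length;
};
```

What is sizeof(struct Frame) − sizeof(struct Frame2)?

@0: proto [1B, align 1] → 1
+3 pad (align 4)
@4: seq [4B, align 4] → 8
@8: checksum [36B, align 4] → 44
@44: flags [1B, align 1] → 45
@45: ack [1B, align 1] → 46
+2 pad (align 4)
@48: version [4B, align 4] → 52
@52: length [4B, align 4] → 56
@56: src [1B, align 1] → 57
+3 tail pad (align 4)
size 60, align 4
— Frame2 —
@0: seq [4B, align 4] → 4
@4: flags [1B, align 1] → 5
@5: ack [1B, align 1] → 6
@6: proto [1B, align 1] → 7
+1 pad (align 4)
@8: checksum [36B, align 4] → 44
@44: version [4B, align 4] → 48
@48: src [1B, align 1] → 49
+3 pad (align 4)
@52: length [4B, align 4] → 56
size 56, align 4
60 − 56 = 4

4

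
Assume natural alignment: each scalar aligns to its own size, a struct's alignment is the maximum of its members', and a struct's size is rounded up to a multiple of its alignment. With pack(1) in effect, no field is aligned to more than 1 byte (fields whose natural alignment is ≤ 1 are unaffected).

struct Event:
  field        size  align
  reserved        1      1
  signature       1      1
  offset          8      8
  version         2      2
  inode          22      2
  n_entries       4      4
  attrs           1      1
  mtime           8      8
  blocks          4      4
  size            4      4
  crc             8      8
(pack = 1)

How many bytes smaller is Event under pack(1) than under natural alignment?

natural layout:
  reserved at 0 (size 1, align 1) → ends 1
  signature at 1 (size 1, align 1) → ends 2
  pad 6 to align 8 for offset
  offset at 8 (size 8, align 8) → ends 16
  version at 16 (size 2, align 2) → ends 18
  inode at 18 (size 22, align 2) → ends 40
  n_entries at 40 (size 4, align 4) → ends 44
  attrs at 44 (size 1, align 1) → ends 45
  pad 3 to align 8 for mtime
  mtime at 48 (size 8, align 8) → ends 56
  blocks at 56 (size 4, align 4) → ends 60
  size at 60 (size 4, align 4) → ends 64
  crc at 64 (size 8, align 8) → ends 72
  total 72 bytes, alignment 8
packed(1) layout:
  reserved at 0 (size 1, align 1) → ends 1
  signature at 1 (size 1, align 1) → ends 2
  offset at 2 (size 8, align 1) → ends 10
  version at 10 (size 2, align 1) → ends 12
  inode at 12 (size 22, align 1) → ends 34
  n_entries at 34 (size 4, align 1) → ends 38
  attrs at 38 (size 1, align 1) → ends 39
  mtime at 39 (size 8, align 1) → ends 47
  blocks at 47 (size 4, align 1) → ends 51
  size at 51 (size 4, align 1) → ends 55
  crc at 55 (size 8, align 1) → ends 63
  total 63 bytes, alignment 1
72 − 63 = 9

9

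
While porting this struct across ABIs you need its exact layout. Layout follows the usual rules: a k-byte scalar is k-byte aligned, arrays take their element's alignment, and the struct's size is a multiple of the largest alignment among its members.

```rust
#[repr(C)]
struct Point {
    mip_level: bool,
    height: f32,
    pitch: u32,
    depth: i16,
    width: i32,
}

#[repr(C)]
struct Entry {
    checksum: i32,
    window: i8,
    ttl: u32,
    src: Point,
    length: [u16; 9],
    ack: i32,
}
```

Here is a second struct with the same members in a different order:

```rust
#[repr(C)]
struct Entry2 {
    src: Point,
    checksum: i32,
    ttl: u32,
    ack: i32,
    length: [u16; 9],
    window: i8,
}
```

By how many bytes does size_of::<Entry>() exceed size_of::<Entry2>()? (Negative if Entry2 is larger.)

4

Point: 0..1  mip_level  (1B, 1-aligned); 1..4  -- padding (3B); 4..8  height  (4B, 4-aligned); 8..12  pitch  (4B, 4-aligned); 12..14  depth  (2B, 2-aligned); 14..16  -- padding (2B); 16..20  width  (4B, 4-aligned); sizeof = 20, alignof = 4
0..4  checksum  (4B, 4-aligned)
4..5  window  (1B, 1-aligned)
5..8  -- padding (3B)
8..12  ttl  (4B, 4-aligned)
12..32  src  (20B, 4-aligned)
32..50  length  (18B, 2-aligned)
50..52  -- padding (2B)
52..56  ack  (4B, 4-aligned)
sizeof = 56, alignof = 4
— Entry2 —
0..20  src  (20B, 4-aligned)
20..24  checksum  (4B, 4-aligned)
24..28  ttl  (4B, 4-aligned)
28..32  ack  (4B, 4-aligned)
32..50  length  (18B, 2-aligned)
50..51  window  (1B, 1-aligned)
51..52  -- tail padding (1B)
sizeof = 52, alignof = 4
56 − 52 = 4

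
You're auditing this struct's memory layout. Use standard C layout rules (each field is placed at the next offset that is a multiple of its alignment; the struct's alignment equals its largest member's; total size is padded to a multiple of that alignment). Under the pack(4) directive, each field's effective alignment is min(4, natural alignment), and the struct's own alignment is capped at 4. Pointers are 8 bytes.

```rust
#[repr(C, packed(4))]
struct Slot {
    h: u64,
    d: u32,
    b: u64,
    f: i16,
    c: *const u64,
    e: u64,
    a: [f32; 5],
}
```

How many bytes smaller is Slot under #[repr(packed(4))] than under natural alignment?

natural layout:
  0..8  h  (8B, 8-aligned)
  8..12  d  (4B, 4-aligned)
  12..16  -- padding (4B)
  16..24  b  (8B, 8-aligned)
  24..26  f  (2B, 2-aligned)
  26..32  -- padding (6B)
  32..40  c  (8B, 8-aligned)
  40..48  e  (8B, 8-aligned)
  48..68  a  (20B, 4-aligned)
  68..72  -- tail padding (4B)
  sizeof = 72, alignof = 8
packed(4) layout:
  0..8  h  (8B, 4-aligned)
  8..12  d  (4B, 4-aligned)
  12..20  b  (8B, 4-aligned)
  20..22  f  (2B, 2-aligned)
  22..24  -- padding (2B)
  24..32  c  (8B, 4-aligned)
  32..40  e  (8B, 4-aligned)
  40..60  a  (20B, 4-aligned)
  sizeof = 60, alignof = 4
72 − 60 = 12

12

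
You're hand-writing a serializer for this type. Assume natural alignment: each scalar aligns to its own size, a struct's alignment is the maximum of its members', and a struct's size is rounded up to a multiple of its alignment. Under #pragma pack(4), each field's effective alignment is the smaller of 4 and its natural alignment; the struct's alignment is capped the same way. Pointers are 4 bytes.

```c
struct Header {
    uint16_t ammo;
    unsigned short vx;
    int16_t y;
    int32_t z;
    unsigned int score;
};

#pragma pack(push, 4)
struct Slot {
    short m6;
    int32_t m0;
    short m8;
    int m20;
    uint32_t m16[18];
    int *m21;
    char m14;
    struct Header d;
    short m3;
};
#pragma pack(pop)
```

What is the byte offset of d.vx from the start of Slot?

Header: ammo at 0 (size 2, align 2) → ends 2; vx at 2 (size 2, align 2) → ends 4; y at 4 (size 2, align 2) → ends 6; pad 2 to align 4 for z; z at 8 (size 4, align 4) → ends 12; score at 12 (size 4, align 4) → ends 16; total 16 bytes, alignment 4
m6 at 0 (size 2, align 2) → ends 2
pad 2 to align 4 for m0
m0 at 4 (size 4, align 4) → ends 8
m8 at 8 (size 2, align 2) → ends 10
pad 2 to align 4 for m20
m20 at 12 (size 4, align 4) → ends 16
m16 at 16 (size 72, align 4) → ends 88
m21 at 88 (size 4, align 4) → ends 92
m14 at 92 (size 1, align 1) → ends 93
pad 3 to align 4 for d
d at 96 (size 16, align 4) → ends 112
within Header: vx at 2
96 + 2 = 98

98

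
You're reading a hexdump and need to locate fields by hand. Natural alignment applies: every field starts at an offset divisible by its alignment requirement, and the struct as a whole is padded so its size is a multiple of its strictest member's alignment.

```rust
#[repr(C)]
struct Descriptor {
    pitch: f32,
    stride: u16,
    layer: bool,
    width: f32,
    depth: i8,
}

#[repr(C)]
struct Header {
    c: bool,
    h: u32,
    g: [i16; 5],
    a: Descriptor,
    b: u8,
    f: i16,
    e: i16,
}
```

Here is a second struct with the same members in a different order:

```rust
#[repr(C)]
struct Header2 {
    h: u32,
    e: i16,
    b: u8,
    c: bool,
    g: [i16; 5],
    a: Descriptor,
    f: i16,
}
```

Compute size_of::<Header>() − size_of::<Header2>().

4

Descriptor: @0: pitch [4B, align 4] → 4; @4: stride [2B, align 2] → 6; @6: layer [1B, align 1] → 7; +1 pad (align 4); @8: width [4B, align 4] → 12; @12: depth [1B, align 1] → 13; +3 tail pad (align 4); size 16, align 4
@0: c [1B, align 1] → 1
+3 pad (align 4)
@4: h [4B, align 4] → 8
@8: g [10B, align 2] → 18
+2 pad (align 4)
@20: a [16B, align 4] → 36
@36: b [1B, align 1] → 37
+1 pad (align 2)
@38: f [2B, align 2] → 40
@40: e [2B, align 2] → 42
+2 tail pad (align 4)
size 44, align 4
— Header2 —
@0: h [4B, align 4] → 4
@4: e [2B, align 2] → 6
@6: b [1B, align 1] → 7
@7: c [1B, align 1] → 8
@8: g [10B, align 2] → 18
+2 pad (align 4)
@20: a [16B, align 4] → 36
@36: f [2B, align 2] → 38
+2 tail pad (align 4)
size 40, align 4
44 − 40 = 4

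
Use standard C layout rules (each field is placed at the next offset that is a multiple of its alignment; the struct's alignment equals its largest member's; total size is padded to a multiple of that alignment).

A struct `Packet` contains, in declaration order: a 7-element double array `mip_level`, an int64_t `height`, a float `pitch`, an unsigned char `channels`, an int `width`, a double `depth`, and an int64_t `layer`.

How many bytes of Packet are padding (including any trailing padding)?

7

0..56  mip_level  (56B, 8-aligned)
56..64  height  (8B, 8-aligned)
64..68  pitch  (4B, 4-aligned)
68..69  channels  (1B, 1-aligned)
69..72  -- padding (3B)
72..76  width  (4B, 4-aligned)
76..80  -- padding (4B)
80..88  depth  (8B, 8-aligned)
88..96  layer  (8B, 8-aligned)
sizeof = 96, alignof = 8
data bytes 89, size 96 → padding 7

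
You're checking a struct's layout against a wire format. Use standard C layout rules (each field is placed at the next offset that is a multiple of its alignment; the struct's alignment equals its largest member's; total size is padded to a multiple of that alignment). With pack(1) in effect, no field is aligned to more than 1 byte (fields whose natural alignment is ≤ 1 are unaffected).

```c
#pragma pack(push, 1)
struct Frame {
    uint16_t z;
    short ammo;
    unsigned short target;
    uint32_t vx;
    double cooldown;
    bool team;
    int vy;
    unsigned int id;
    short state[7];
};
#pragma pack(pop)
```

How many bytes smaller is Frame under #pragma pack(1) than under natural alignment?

natural layout:
  z at 0 (size 2, align 2) → ends 2
  ammo at 2 (size 2, align 2) → ends 4
  target at 4 (size 2, align 2) → ends 6
  pad 2 to align 4 for vx
  vx at 8 (size 4, align 4) → ends 12
  pad 4 to align 8 for cooldown
  cooldown at 16 (size 8, align 8) → ends 24
  team at 24 (size 1, align 1) → ends 25
  pad 3 to align 4 for vy
  vy at 28 (size 4, align 4) → ends 32
  id at 32 (size 4, align 4) → ends 36
  state at 36 (size 14, align 2) → ends 50
  tail pad 6 to reach multiple of 8
  total 56 bytes, alignment 8
packed(1) layout:
  z at 0 (size 2, align 1) → ends 2
  ammo at 2 (size 2, align 1) → ends 4
  target at 4 (size 2, align 1) → ends 6
  vx at 6 (size 4, align 1) → ends 10
  cooldown at 10 (size 8, align 1) → ends 18
  team at 18 (size 1, align 1) → ends 19
  vy at 19 (size 4, align 1) → ends 23
  id at 23 (size 4, align 1) → ends 27
  state at 27 (size 14, align 1) → ends 41
  total 41 bytes, alignment 1
56 − 41 = 15

15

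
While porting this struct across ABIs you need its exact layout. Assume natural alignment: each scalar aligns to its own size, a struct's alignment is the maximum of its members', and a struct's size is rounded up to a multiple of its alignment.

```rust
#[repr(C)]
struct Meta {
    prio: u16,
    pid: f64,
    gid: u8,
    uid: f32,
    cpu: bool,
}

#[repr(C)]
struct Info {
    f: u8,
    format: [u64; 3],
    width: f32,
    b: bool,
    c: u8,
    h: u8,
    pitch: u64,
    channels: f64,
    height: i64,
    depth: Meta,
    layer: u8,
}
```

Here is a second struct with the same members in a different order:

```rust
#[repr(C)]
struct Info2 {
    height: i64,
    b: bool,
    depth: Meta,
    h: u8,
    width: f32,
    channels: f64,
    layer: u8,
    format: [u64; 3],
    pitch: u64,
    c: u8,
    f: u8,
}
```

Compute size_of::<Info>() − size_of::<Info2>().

Meta: @0: prio [2B, align 2] → 2; +6 pad (align 8); @8: pid [8B, align 8] → 16; @16: gid [1B, align 1] → 17; +3 pad (align 4); @20: uid [4B, align 4] → 24; @24: cpu [1B, align 1] → 25; +7 tail pad (align 8); size 32, align 8
@0: f [1B, align 1] → 1
+7 pad (align 8)
@8: format [24B, align 8] → 32
@32: width [4B, align 4] → 36
@36: b [1B, align 1] → 37
@37: c [1B, align 1] → 38
@38: h [1B, align 1] → 39
+1 pad (align 8)
@40: pitch [8B, align 8] → 48
@48: channels [8B, align 8] → 56
@56: height [8B, align 8] → 64
@64: depth [32B, align 8] → 96
@96: layer [1B, align 1] → 97
+7 tail pad (align 8)
size 104, align 8
— Info2 —
@0: height [8B, align 8] → 8
@8: b [1B, align 1] → 9
+7 pad (align 8)
@16: depth [32B, align 8] → 48
@48: h [1B, align 1] → 49
+3 pad (align 4)
@52: width [4B, align 4] → 56
@56: channels [8B, align 8] → 64
@64: layer [1B, align 1] → 65
+7 pad (align 8)
@72: format [24B, align 8] → 96
@96: pitch [8B, align 8] → 104
@104: c [1B, align 1] → 105
@105: f [1B, align 1] → 106
+6 tail pad (align 8)
size 112, align 8
104 − 112 = -8

-8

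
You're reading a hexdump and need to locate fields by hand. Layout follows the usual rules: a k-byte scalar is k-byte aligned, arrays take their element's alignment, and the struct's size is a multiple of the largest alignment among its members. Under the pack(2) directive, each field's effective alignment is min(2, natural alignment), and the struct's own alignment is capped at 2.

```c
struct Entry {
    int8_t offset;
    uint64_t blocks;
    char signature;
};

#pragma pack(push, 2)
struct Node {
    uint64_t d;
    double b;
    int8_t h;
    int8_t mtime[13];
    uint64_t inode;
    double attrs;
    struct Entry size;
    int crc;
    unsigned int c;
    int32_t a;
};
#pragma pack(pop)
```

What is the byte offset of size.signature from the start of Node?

Entry: @0: offset [1B, align 1] → 1; +7 pad (align 8); @8: blocks [8B, align 8] → 16; @16: signature [1B, align 1] → 17; +7 tail pad (align 8); size 24, align 8
@0: d [8B, align 2] → 8
@8: b [8B, align 2] → 16
@16: h [1B, align 1] → 17
@17: mtime [13B, align 1] → 30
@30: inode [8B, align 2] → 38
@38: attrs [8B, align 2] → 46
@46: size [24B, align 2] → 70
within Entry: signature at 16
46 + 16 = 62

62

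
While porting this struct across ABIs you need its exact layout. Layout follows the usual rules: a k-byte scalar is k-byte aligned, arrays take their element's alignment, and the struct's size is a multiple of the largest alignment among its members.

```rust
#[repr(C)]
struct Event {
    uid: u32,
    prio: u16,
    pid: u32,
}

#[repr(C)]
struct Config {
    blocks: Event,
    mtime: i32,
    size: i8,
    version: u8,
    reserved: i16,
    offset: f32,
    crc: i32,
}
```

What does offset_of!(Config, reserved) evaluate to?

18

Event: uid at 0 (size 4, align 4) → ends 4; prio at 4 (size 2, align 2) → ends 6; pad 2 to align 4 for pid; pid at 8 (size 4, align 4) → ends 12; total 12 bytes, alignment 4
blocks at 0 (size 12, align 4) → ends 12
mtime at 12 (size 4, align 4) → ends 16
size at 16 (size 1, align 1) → ends 17
version at 17 (size 1, align 1) → ends 18
reserved at 18 (size 2, align 2) → ends 20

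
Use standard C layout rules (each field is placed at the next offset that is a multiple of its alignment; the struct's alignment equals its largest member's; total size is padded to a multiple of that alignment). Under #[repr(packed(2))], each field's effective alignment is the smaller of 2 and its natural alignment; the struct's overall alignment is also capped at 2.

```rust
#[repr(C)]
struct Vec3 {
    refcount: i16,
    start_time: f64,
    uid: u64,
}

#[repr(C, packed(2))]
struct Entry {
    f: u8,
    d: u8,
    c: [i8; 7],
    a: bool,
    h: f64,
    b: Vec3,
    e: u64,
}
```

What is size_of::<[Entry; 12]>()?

Vec3: refcount at 0 (size 2, align 2) → ends 2; pad 6 to align 8 for start_time; start_time at 8 (size 8, align 8) → ends 16; uid at 16 (size 8, align 8) → ends 24; total 24 bytes, alignment 8
f at 0 (size 1, align 1) → ends 1
d at 1 (size 1, align 1) → ends 2
c at 2 (size 7, align 1) → ends 9
a at 9 (size 1, align 1) → ends 10
h at 10 (size 8, align 2) → ends 18
b at 18 (size 24, align 2) → ends 42
e at 42 (size 8, align 2) → ends 50
total 50 bytes, alignment 2
array of 12: 12 × 50 = 600

600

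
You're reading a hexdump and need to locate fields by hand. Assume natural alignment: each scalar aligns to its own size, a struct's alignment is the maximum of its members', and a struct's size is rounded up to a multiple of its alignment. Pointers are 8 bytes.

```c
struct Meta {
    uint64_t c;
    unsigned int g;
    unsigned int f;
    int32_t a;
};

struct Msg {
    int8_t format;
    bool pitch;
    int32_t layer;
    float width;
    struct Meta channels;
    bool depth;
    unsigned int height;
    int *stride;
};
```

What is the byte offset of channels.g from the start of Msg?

24

Meta: 0..8  c  (8B, 8-aligned); 8..12  g  (4B, 4-aligned); 12..16  f  (4B, 4-aligned); 16..20  a  (4B, 4-aligned); 20..24  -- tail padding (4B); sizeof = 24, alignof = 8
0..1  format  (1B, 1-aligned)
1..2  pitch  (1B, 1-aligned)
2..4  -- padding (2B)
4..8  layer  (4B, 4-aligned)
8..12  width  (4B, 4-aligned)
12..16  -- padding (4B)
16..40  channels  (24B, 8-aligned)
within Meta: g at 8
16 + 8 = 24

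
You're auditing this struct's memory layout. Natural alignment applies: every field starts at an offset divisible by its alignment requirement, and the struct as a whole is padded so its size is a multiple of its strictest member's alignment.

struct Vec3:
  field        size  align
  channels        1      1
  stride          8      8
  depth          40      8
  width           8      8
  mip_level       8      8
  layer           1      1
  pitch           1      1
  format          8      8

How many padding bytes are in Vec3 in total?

13

0..1  channels  (1B, 1-aligned)
1..8  -- padding (7B)
8..16  stride  (8B, 8-aligned)
16..56  depth  (40B, 8-aligned)
56..64  width  (8B, 8-aligned)
64..72  mip_level  (8B, 8-aligned)
72..73  layer  (1B, 1-aligned)
73..74  pitch  (1B, 1-aligned)
74..80  -- padding (6B)
80..88  format  (8B, 8-aligned)
sizeof = 88, alignof = 8
data bytes 75, size 88 → padding 13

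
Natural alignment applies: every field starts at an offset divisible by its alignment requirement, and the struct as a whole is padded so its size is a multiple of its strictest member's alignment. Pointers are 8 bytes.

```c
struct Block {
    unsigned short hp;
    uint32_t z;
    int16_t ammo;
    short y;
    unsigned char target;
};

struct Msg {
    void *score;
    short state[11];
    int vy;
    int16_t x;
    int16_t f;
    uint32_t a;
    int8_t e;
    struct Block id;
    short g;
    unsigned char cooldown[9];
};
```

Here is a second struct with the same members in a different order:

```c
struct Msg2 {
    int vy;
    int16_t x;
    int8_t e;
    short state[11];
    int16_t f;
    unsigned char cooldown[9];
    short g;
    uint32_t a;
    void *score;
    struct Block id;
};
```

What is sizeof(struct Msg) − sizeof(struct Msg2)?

8

Block: 0..2  hp  (2B, 2-aligned); 2..4  -- padding (2B); 4..8  z  (4B, 4-aligned); 8..10  ammo  (2B, 2-aligned); 10..12  y  (2B, 2-aligned); 12..13  target  (1B, 1-aligned); 13..16  -- tail padding (3B); sizeof = 16, alignof = 4
0..8  score  (8B, 8-aligned)
8..30  state  (22B, 2-aligned)
30..32  -- padding (2B)
32..36  vy  (4B, 4-aligned)
36..38  x  (2B, 2-aligned)
38..40  f  (2B, 2-aligned)
40..44  a  (4B, 4-aligned)
44..45  e  (1B, 1-aligned)
45..48  -- padding (3B)
48..64  id  (16B, 4-aligned)
64..66  g  (2B, 2-aligned)
66..75  cooldown  (9B, 1-aligned)
75..80  -- tail padding (5B)
sizeof = 80, alignof = 8
— Msg2 —
0..4  vy  (4B, 4-aligned)
4..6  x  (2B, 2-aligned)
6..7  e  (1B, 1-aligned)
7..8  -- padding (1B)
8..30  state  (22B, 2-aligned)
30..32  f  (2B, 2-aligned)
32..41  cooldown  (9B, 1-aligned)
41..42  -- padding (1B)
42..44  g  (2B, 2-aligned)
44..48  a  (4B, 4-aligned)
48..56  score  (8B, 8-aligned)
56..72  id  (16B, 4-aligned)
sizeof = 72, alignof = 8
80 − 72 = 8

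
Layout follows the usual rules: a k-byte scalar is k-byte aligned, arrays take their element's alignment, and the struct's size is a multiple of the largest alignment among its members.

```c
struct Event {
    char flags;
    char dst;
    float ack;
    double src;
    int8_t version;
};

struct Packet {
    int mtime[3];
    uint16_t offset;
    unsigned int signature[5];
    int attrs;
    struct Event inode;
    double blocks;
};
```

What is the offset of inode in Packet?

40

Event: 0..1  flags  (1B, 1-aligned); 1..2  dst  (1B, 1-aligned); 2..4  -- padding (2B); 4..8  ack  (4B, 4-aligned); 8..16  src  (8B, 8-aligned); 16..17  version  (1B, 1-aligned); 17..24  -- tail padding (7B); sizeof = 24, alignof = 8
0..12  mtime  (12B, 4-aligned)
12..14  offset  (2B, 2-aligned)
14..16  -- padding (2B)
16..36  signature  (20B, 4-aligned)
36..40  attrs  (4B, 4-aligned)
40..64  inode  (24B, 8-aligned)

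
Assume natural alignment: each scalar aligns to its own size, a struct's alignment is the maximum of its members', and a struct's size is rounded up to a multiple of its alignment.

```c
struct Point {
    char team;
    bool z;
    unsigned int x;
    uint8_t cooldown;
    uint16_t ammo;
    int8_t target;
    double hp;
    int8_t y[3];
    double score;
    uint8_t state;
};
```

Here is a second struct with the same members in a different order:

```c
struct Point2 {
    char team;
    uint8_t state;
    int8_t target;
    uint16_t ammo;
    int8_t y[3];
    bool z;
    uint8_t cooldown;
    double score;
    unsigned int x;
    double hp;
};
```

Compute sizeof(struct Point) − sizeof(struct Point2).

team at 0 (size 1, align 1) → ends 1
z at 1 (size 1, align 1) → ends 2
pad 2 to align 4 for x
x at 4 (size 4, align 4) → ends 8
cooldown at 8 (size 1, align 1) → ends 9
pad 1 to align 2 for ammo
ammo at 10 (size 2, align 2) → ends 12
target at 12 (size 1, align 1) → ends 13
pad 3 to align 8 for hp
hp at 16 (size 8, align 8) → ends 24
y at 24 (size 3, align 1) → ends 27
pad 5 to align 8 for score
score at 32 (size 8, align 8) → ends 40
state at 40 (size 1, align 1) → ends 41
tail pad 7 to reach multiple of 8
total 48 bytes, alignment 8
— Point2 —
team at 0 (size 1, align 1) → ends 1
state at 1 (size 1, align 1) → ends 2
target at 2 (size 1, align 1) → ends 3
pad 1 to align 2 for ammo
ammo at 4 (size 2, align 2) → ends 6
y at 6 (size 3, align 1) → ends 9
z at 9 (size 1, align 1) → ends 10
cooldown at 10 (size 1, align 1) → ends 11
pad 5 to align 8 for score
score at 16 (size 8, align 8) → ends 24
x at 24 (size 4, align 4) → ends 28
pad 4 to align 8 for hp
hp at 32 (size 8, align 8) → ends 40
total 40 bytes, alignment 8
48 − 40 = 8

8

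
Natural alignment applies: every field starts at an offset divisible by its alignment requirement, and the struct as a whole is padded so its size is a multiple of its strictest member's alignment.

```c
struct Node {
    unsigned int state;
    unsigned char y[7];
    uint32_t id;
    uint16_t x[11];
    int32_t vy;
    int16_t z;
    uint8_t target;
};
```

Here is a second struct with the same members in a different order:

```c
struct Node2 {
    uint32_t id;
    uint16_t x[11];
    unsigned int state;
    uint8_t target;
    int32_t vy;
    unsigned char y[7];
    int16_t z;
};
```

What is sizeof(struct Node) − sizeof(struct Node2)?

0..4  state  (4B, 4-aligned)
4..11  y  (7B, 1-aligned)
11..12  -- padding (1B)
12..16  id  (4B, 4-aligned)
16..38  x  (22B, 2-aligned)
38..40  -- padding (2B)
40..44  vy  (4B, 4-aligned)
44..46  z  (2B, 2-aligned)
46..47  target  (1B, 1-aligned)
47..48  -- tail padding (1B)
sizeof = 48, alignof = 4
— Node2 —
0..4  id  (4B, 4-aligned)
4..26  x  (22B, 2-aligned)
26..28  -- padding (2B)
28..32  state  (4B, 4-aligned)
32..33  target  (1B, 1-aligned)
33..36  -- padding (3B)
36..40  vy  (4B, 4-aligned)
40..47  y  (7B, 1-aligned)
47..48  -- padding (1B)
48..50  z  (2B, 2-aligned)
50..52  -- tail padding (2B)
sizeof = 52, alignof = 4
48 − 52 = -4

-4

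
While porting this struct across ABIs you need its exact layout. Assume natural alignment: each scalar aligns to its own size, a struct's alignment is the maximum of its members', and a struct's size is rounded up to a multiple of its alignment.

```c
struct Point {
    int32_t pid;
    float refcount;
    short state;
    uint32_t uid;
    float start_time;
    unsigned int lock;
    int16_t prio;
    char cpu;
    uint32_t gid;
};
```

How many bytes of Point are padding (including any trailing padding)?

pid at 0 (size 4, align 4) → ends 4
refcount at 4 (size 4, align 4) → ends 8
state at 8 (size 2, align 2) → ends 10
pad 2 to align 4 for uid
uid at 12 (size 4, align 4) → ends 16
start_time at 16 (size 4, align 4) → ends 20
lock at 20 (size 4, align 4) → ends 24
prio at 24 (size 2, align 2) → ends 26
cpu at 26 (size 1, align 1) → ends 27
pad 1 to align 4 for gid
gid at 28 (size 4, align 4) → ends 32
total 32 bytes, alignment 4
data bytes 29, size 32 → padding 3

3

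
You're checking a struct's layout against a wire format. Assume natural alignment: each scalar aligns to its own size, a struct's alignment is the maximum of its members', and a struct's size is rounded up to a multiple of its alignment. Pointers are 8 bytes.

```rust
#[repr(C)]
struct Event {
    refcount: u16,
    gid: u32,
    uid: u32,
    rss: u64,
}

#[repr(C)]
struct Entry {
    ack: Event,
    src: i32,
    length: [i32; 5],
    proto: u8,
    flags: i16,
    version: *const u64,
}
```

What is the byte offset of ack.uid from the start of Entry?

8

Event: refcount at 0 (size 2, align 2) → ends 2; pad 2 to align 4 for gid; gid at 4 (size 4, align 4) → ends 8; uid at 8 (size 4, align 4) → ends 12; pad 4 to align 8 for rss; rss at 16 (size 8, align 8) → ends 24; total 24 bytes, alignment 8
ack at 0 (size 24, align 8) → ends 24
within Event: uid at 8
0 + 8 = 8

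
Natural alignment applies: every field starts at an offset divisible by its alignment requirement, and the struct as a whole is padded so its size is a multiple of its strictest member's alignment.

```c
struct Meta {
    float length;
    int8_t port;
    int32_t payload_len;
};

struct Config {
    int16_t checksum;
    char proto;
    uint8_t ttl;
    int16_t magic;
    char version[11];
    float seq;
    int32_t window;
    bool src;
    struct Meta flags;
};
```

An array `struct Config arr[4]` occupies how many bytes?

176

Meta: 0..4  length  (4B, 4-aligned); 4..5  port  (1B, 1-aligned); 5..8  -- padding (3B); 8..12  payload_len  (4B, 4-aligned); sizeof = 12, alignof = 4
0..2  checksum  (2B, 2-aligned)
2..3  proto  (1B, 1-aligned)
3..4  ttl  (1B, 1-aligned)
4..6  magic  (2B, 2-aligned)
6..17  version  (11B, 1-aligned)
17..20  -- padding (3B)
20..24  seq  (4B, 4-aligned)
24..28  window  (4B, 4-aligned)
28..29  src  (1B, 1-aligned)
29..32  -- padding (3B)
32..44  flags  (12B, 4-aligned)
sizeof = 44, alignof = 4
array of 4: 4 × 44 = 176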